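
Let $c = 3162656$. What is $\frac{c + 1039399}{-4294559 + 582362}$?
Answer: $- \frac{1400685}{1237399} \approx -1.132$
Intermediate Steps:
$\frac{c + 1039399}{-4294559 + 582362} = \frac{3162656 + 1039399}{-4294559 + 582362} = \frac{4202055}{-3712197} = 4202055 \left(- \frac{1}{3712197}\right) = - \frac{1400685}{1237399}$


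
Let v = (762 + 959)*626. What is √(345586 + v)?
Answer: 2*√355733 ≈ 1192.9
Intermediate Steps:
v = 1077346 (v = 1721*626 = 1077346)
√(345586 + v) = √(345586 + 1077346) = √1422932 = 2*√355733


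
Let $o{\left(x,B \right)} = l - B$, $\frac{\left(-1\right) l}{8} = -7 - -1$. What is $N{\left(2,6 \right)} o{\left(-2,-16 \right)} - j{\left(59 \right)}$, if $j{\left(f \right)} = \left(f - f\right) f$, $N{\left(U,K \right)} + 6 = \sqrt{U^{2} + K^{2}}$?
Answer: $-384 + 128 \sqrt{10} \approx 20.772$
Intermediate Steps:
$l = 48$ ($l = - 8 \left(-7 - -1\right) = - 8 \left(-7 + 1\right) = \left(-8\right) \left(-6\right) = 48$)
$N{\left(U,K \right)} = -6 + \sqrt{K^{2} + U^{2}}$ ($N{\left(U,K \right)} = -6 + \sqrt{U^{2} + K^{2}} = -6 + \sqrt{K^{2} + U^{2}}$)
$j{\left(f \right)} = 0$ ($j{\left(f \right)} = 0 f = 0$)
$o{\left(x,B \right)} = 48 - B$
$N{\left(2,6 \right)} o{\left(-2,-16 \right)} - j{\left(59 \right)} = \left(-6 + \sqrt{6^{2} + 2^{2}}\right) \left(48 - -16\right) - 0 = \left(-6 + \sqrt{36 + 4}\right) \left(48 + 16\right) + 0 = \left(-6 + \sqrt{40}\right) 64 + 0 = \left(-6 + 2 \sqrt{10}\right) 64 + 0 = \left(-384 + 128 \sqrt{10}\right) + 0 = -384 + 128 \sqrt{10}$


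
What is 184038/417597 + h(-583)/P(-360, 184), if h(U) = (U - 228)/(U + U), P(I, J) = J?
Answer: 13274306613/29864310256 ≈ 0.44449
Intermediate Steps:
h(U) = (-228 + U)/(2*U) (h(U) = (-228 + U)/((2*U)) = (-228 + U)*(1/(2*U)) = (-228 + U)/(2*U))
184038/417597 + h(-583)/P(-360, 184) = 184038/417597 + ((½)*(-228 - 583)/(-583))/184 = 184038*(1/417597) + ((½)*(-1/583)*(-811))*(1/184) = 61346/139199 + (811/1166)*(1/184) = 61346/139199 + 811/214544 = 13274306613/29864310256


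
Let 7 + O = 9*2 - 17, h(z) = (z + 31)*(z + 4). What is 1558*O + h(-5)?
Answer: -9374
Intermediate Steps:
h(z) = (4 + z)*(31 + z) (h(z) = (31 + z)*(4 + z) = (4 + z)*(31 + z))
O = -6 (O = -7 + (9*2 - 17) = -7 + (18 - 17) = -7 + 1 = -6)
1558*O + h(-5) = 1558*(-6) + (124 + (-5)**2 + 35*(-5)) = -9348 + (124 + 25 - 175) = -9348 - 26 = -9374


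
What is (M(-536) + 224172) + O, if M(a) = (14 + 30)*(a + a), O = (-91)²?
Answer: 185285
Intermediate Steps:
O = 8281
M(a) = 88*a (M(a) = 44*(2*a) = 88*a)
(M(-536) + 224172) + O = (88*(-536) + 224172) + 8281 = (-47168 + 224172) + 8281 = 177004 + 8281 = 185285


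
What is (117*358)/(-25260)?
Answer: -6981/4210 ≈ -1.6582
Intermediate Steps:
(117*358)/(-25260) = 41886*(-1/25260) = -6981/4210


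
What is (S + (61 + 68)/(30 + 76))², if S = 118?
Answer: 159693769/11236 ≈ 14213.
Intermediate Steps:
(S + (61 + 68)/(30 + 76))² = (118 + (61 + 68)/(30 + 76))² = (118 + 129/106)² = (12637/106)² = 159693769/11236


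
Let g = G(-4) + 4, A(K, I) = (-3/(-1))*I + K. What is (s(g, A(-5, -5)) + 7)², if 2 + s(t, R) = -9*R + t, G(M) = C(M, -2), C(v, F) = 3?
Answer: 36864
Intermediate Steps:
G(M) = 3
A(K, I) = K + 3*I (A(K, I) = (-3*(-1))*I + K = 3*I + K = K + 3*I)
g = 7 (g = 3 + 4 = 7)
s(t, R) = -2 + t - 9*R (s(t, R) = -2 + (-9*R + t) = -2 + (t - 9*R) = -2 + t - 9*R)
(s(g, A(-5, -5)) + 7)² = ((-2 + 7 - 9*(-5 + 3*(-5))) + 7)² = ((-2 + 7 - 9*(-5 - 15)) + 7)² = ((-2 + 7 - 9*(-20)) + 7)² = ((-2 + 7 + 180) + 7)² = (185 + 7)² = 192² = 36864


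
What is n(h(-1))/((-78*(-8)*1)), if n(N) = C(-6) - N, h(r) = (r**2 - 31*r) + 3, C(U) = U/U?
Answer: -17/312 ≈ -0.054487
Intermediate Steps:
C(U) = 1
h(r) = 3 + r**2 - 31*r
n(N) = 1 - N
n(h(-1))/((-78*(-8)*1)) = (1 - (3 + (-1)**2 - 31*(-1)))/((-78*(-8)*1)) = (1 - (3 + 1 + 31))/((624*1)) = (1 - 1*35)/624 = (1 - 35)*(1/624) = -34*1/624 = -17/312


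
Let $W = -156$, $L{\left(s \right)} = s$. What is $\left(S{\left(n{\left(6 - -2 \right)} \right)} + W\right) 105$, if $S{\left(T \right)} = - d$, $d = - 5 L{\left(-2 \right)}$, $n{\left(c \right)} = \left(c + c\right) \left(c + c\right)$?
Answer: $-17430$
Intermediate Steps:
$n{\left(c \right)} = 4 c^{2}$ ($n{\left(c \right)} = 2 c 2 c = 4 c^{2}$)
$d = 10$ ($d = \left(-5\right) \left(-2\right) = 10$)
$S{\left(T \right)} = -10$ ($S{\left(T \right)} = \left(-1\right) 10 = -10$)
$\left(S{\left(n{\left(6 - -2 \right)} \right)} + W\right) 105 = \left(-10 - 156\right) 105 = \left(-166\right) 105 = -17430$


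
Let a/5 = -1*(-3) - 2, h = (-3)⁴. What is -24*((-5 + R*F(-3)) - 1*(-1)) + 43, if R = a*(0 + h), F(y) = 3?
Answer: -29021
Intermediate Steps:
h = 81
a = 5 (a = 5*(-1*(-3) - 2) = 5*(3 - 2) = 5*1 = 5)
R = 405 (R = 5*(0 + 81) = 5*81 = 405)
-24*((-5 + R*F(-3)) - 1*(-1)) + 43 = -24*((-5 + 405*3) - 1*(-1)) + 43 = -24*((-5 + 1215) + 1) + 43 = -24*(1210 + 1) + 43 = -24*1211 + 43 = -29064 + 43 = -29021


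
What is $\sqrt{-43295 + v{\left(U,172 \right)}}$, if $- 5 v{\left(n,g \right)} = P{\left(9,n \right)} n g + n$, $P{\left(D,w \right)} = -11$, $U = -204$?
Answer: $\frac{i \sqrt{3011195}}{5} \approx 347.06 i$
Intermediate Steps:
$v{\left(n,g \right)} = - \frac{n}{5} + \frac{11 g n}{5}$ ($v{\left(n,g \right)} = - \frac{- 11 n g + n}{5} = - \frac{- 11 g n + n}{5} = - \frac{n - 11 g n}{5} = - \frac{n}{5} + \frac{11 g n}{5}$)
$\sqrt{-43295 + v{\left(U,172 \right)}} = \sqrt{-43295 + \frac{1}{5} \left(-204\right) \left(-1 + 11 \cdot 172\right)} = \sqrt{-43295 + \frac{1}{5} \left(-204\right) \left(-1 + 1892\right)} = \sqrt{-43295 + \frac{1}{5} \left(-204\right) 1891} = \sqrt{-43295 - \frac{385764}{5}} = \sqrt{- \frac{602239}{5}} = \frac{i \sqrt{3011195}}{5}$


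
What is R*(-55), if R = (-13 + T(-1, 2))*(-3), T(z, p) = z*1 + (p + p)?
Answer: -1650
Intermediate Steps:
T(z, p) = z + 2*p
R = 30 (R = (-13 + (-1 + 2*2))*(-3) = (-13 + (-1 + 4))*(-3) = (-13 + 3)*(-3) = -10*(-3) = 30)
R*(-55) = 30*(-55) = -1650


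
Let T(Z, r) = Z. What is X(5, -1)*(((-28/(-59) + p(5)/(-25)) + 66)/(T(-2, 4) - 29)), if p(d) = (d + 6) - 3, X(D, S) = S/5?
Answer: 97578/228625 ≈ 0.42680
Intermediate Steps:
X(D, S) = S/5 (X(D, S) = S*(⅕) = S/5)
p(d) = 3 + d (p(d) = (6 + d) - 3 = 3 + d)
X(5, -1)*(((-28/(-59) + p(5)/(-25)) + 66)/(T(-2, 4) - 29)) = ((⅕)*(-1))*(((-28/(-59) + (3 + 5)/(-25)) + 66)/(-2 - 29)) = -((-28*(-1/59) + 8*(-1/25)) + 66)/(5*(-31)) = -((28/59 - 8/25) + 66)*(-1)/(5*31) = -(228/1475 + 66)*(-1)/(5*31) = -97578*(-1)/(7375*31) = -⅕*(-97578/45725) = 97578/228625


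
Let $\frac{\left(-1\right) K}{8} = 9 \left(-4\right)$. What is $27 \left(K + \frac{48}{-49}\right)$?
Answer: $\frac{379728}{49} \approx 7749.5$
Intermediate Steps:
$K = 288$ ($K = - 8 \cdot 9 \left(-4\right) = \left(-8\right) \left(-36\right) = 288$)
$27 \left(K + \frac{48}{-49}\right) = 27 \left(288 + \frac{48}{-49}\right) = 27 \left(288 + 48 \left(- \frac{1}{49}\right)\right) = 27 \left(288 - \frac{48}{49}\right) = 27 \cdot \frac{14064}{49} = \frac{379728}{49}$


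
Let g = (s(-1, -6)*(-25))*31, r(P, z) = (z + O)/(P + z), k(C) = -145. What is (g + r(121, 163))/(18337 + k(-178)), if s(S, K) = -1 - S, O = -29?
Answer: 67/2583264 ≈ 2.5936e-5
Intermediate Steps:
r(P, z) = (-29 + z)/(P + z) (r(P, z) = (z - 29)/(P + z) = (-29 + z)/(P + z))
g = 0 (g = ((-1 - 1*(-1))*(-25))*31 = ((-1 + 1)*(-25))*31 = (0*(-25))*31 = 0*31 = 0)
(g + r(121, 163))/(18337 + k(-178)) = (0 + (-29 + 163)/(121 + 163))/(18337 - 145) = (0 + 134/284)/18192 = (0 + (1/284)*134)*(1/18192) = (0 + 67/142)*(1/18192) = (67/142)*(1/18192) = 67/2583264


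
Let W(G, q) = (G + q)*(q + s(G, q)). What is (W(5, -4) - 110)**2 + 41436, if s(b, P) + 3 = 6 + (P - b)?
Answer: 55836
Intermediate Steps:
s(b, P) = 3 + P - b (s(b, P) = -3 + (6 + (P - b)) = -3 + (6 + P - b) = 3 + P - b)
W(G, q) = (G + q)*(3 - G + 2*q) (W(G, q) = (G + q)*(q + (3 + q - G)) = (G + q)*(3 - G + 2*q))
(W(5, -4) - 110)**2 + 41436 = ((-1*5**2 + 2*(-4)**2 + 3*5 + 3*(-4) + 5*(-4)) - 110)**2 + 41436 = ((-1*25 + 2*16 + 15 - 12 - 20) - 110)**2 + 41436 = ((-25 + 32 + 15 - 12 - 20) - 110)**2 + 41436 = (-10 - 110)**2 + 41436 = (-120)**2 + 41436 = 14400 + 41436 = 55836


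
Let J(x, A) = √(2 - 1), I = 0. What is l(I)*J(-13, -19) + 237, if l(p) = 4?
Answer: 241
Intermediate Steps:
J(x, A) = 1 (J(x, A) = √1 = 1)
l(I)*J(-13, -19) + 237 = 4*1 + 237 = 4 + 237 = 241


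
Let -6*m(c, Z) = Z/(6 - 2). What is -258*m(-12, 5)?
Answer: 215/4 ≈ 53.750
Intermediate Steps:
m(c, Z) = -Z/24 (m(c, Z) = -Z/(6*(6 - 2)) = -Z/(6*4) = -Z/24)
-258*m(-12, 5) = -(-43)*5/4 = -258*(-5/24) = 215/4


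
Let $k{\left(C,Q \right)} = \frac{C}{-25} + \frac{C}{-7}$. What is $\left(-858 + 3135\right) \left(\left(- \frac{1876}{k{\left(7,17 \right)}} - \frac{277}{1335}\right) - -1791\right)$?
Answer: $\frac{26396911101}{3560} \approx 7.4149 \cdot 10^{6}$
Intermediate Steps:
$k{\left(C,Q \right)} = - \frac{32 C}{175}$ ($k{\left(C,Q \right)} = C \left(- \frac{1}{25}\right) + C \left(- \frac{1}{7}\right) = - \frac{C}{25} - \frac{C}{7} = - \frac{32 C}{175}$)
$\left(-858 + 3135\right) \left(\left(- \frac{1876}{k{\left(7,17 \right)}} - \frac{277}{1335}\right) - -1791\right) = \left(-858 + 3135\right) \left(\left(- \frac{1876}{\left(- \frac{32}{175}\right) 7} - \frac{277}{1335}\right) - -1791\right) = 2277 \left(\left(- \frac{1876}{- \frac{32}{25}} - \frac{277}{1335}\right) + 1791\right) = 2277 \left(\left(\left(-1876\right) \left(- \frac{25}{32}\right) - \frac{277}{1335}\right) + 1791\right) = 2277 \left(\left(\frac{11725}{8} - \frac{277}{1335}\right) + 1791\right) = 2277 \left(\frac{15650659}{10680} + 1791\right) = 2277 \cdot \frac{34778539}{10680} = \frac{26396911101}{3560}$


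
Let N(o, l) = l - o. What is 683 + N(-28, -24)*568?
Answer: 2955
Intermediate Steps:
683 + N(-28, -24)*568 = 683 + (-24 - 1*(-28))*568 = 683 + (-24 + 28)*568 = 683 + 4*568 = 683 + 2272 = 2955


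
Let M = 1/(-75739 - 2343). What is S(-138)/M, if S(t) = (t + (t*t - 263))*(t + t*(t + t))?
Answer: -55243159451700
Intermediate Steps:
M = -1/78082 (M = 1/(-78082) = -1/78082 ≈ -1.2807e-5)
S(t) = (t + 2*t²)*(-263 + t + t²) (S(t) = (t + (t² - 263))*(t + t*(2*t)) = (t + (-263 + t²))*(t + 2*t²) = (-263 + t + t²)*(t + 2*t²) = (t + 2*t²)*(-263 + t + t²))
S(-138)/M = (-138*(-263 - 525*(-138) + 2*(-138)³ + 3*(-138)²))/(-1/78082) = -138*(-263 + 72450 + 2*(-2628072) + 3*19044)*(-78082) = -138*(-263 + 72450 - 5256144 + 57132)*(-78082) = -138*(-5126825)*(-78082) = 707501850*(-78082) = -55243159451700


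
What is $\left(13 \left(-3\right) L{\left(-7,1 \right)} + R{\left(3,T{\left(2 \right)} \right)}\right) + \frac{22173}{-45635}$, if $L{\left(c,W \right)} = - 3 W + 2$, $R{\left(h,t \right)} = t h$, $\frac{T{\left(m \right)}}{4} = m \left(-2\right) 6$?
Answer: $- \frac{11385288}{45635} \approx -249.49$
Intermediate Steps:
$T{\left(m \right)} = - 48 m$ ($T{\left(m \right)} = 4 m \left(-2\right) 6 = 4 - 2 m 6 = 4 \left(- 12 m\right) = - 48 m$)
$R{\left(h,t \right)} = h t$
$L{\left(c,W \right)} = 2 - 3 W$
$\left(13 \left(-3\right) L{\left(-7,1 \right)} + R{\left(3,T{\left(2 \right)} \right)}\right) + \frac{22173}{-45635} = \left(13 \left(-3\right) \left(2 - 3\right) + 3 \left(\left(-48\right) 2\right)\right) + \frac{22173}{-45635} = \left(- 39 \left(2 - 3\right) + 3 \left(-96\right)\right) + 22173 \left(- \frac{1}{45635}\right) = \left(\left(-39\right) \left(-1\right) - 288\right) - \frac{22173}{45635} = \left(39 - 288\right) - \frac{22173}{45635} = -249 - \frac{22173}{45635} = - \frac{11385288}{45635}$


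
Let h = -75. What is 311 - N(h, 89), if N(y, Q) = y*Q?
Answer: 6986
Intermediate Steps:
N(y, Q) = Q*y
311 - N(h, 89) = 311 - 89*(-75) = 311 - 1*(-6675) = 311 + 6675 = 6986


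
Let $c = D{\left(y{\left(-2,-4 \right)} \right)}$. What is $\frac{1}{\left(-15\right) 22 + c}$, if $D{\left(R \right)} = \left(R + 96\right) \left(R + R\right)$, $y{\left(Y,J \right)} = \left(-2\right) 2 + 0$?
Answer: $- \frac{1}{1066} \approx -0.00093809$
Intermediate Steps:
$y{\left(Y,J \right)} = -4$ ($y{\left(Y,J \right)} = -4 + 0 = -4$)
$D{\left(R \right)} = 2 R \left(96 + R\right)$ ($D{\left(R \right)} = \left(96 + R\right) 2 R = 2 R \left(96 + R\right)$)
$c = -736$ ($c = 2 \left(-4\right) \left(96 - 4\right) = 2 \left(-4\right) 92 = -736$)
$\frac{1}{\left(-15\right) 22 + c} = \frac{1}{\left(-15\right) 22 - 736} = \frac{1}{-330 - 736} = \frac{1}{-1066} = - \frac{1}{1066}$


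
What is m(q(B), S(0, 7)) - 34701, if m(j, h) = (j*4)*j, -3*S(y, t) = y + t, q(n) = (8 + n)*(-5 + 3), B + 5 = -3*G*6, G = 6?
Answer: 141699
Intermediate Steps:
B = -113 (B = -5 - 3*6*6 = -5 - 18*6 = -5 - 108 = -113)
q(n) = -16 - 2*n (q(n) = (8 + n)*(-2) = -16 - 2*n)
S(y, t) = -t/3 - y/3 (S(y, t) = -(y + t)/3 = -(t + y)/3 = -t/3 - y/3)
m(j, h) = 4*j² (m(j, h) = (4*j)*j = 4*j²)
m(q(B), S(0, 7)) - 34701 = 4*(-16 - 2*(-113))² - 34701 = 4*(-16 + 226)² - 34701 = 4*210² - 34701 = 4*44100 - 34701 = 176400 - 34701 = 141699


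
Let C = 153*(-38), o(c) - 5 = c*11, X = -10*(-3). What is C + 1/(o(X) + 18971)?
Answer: -112245083/19306 ≈ -5814.0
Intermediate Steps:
X = 30
o(c) = 5 + 11*c (o(c) = 5 + c*11 = 5 + 11*c)
C = -5814
C + 1/(o(X) + 18971) = -5814 + 1/((5 + 11*30) + 18971) = -5814 + 1/((5 + 330) + 18971) = -5814 + 1/(335 + 18971) = -5814 + 1/19306 = -112245083/19306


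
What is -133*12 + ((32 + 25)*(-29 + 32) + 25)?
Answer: -1400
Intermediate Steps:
-133*12 + ((32 + 25)*(-29 + 32) + 25) = -1596 + (57*3 + 25) = -1596 + (171 + 25) = -1596 + 196 = -1400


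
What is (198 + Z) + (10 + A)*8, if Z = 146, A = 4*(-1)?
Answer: 392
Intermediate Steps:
A = -4
(198 + Z) + (10 + A)*8 = (198 + 146) + (10 - 4)*8 = 344 + 6*8 = 344 + 48 = 392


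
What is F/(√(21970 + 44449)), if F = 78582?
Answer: 78582*√66419/66419 ≈ 304.91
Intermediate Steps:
F/(√(21970 + 44449)) = 78582/(√(21970 + 44449)) = 78582/(√66419) = 78582*(√66419/66419) = 78582*√66419/66419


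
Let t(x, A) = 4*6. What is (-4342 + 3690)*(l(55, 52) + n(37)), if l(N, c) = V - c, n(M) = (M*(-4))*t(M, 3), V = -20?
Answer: 2362848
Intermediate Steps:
t(x, A) = 24
n(M) = -96*M (n(M) = (M*(-4))*24 = -4*M*24 = -96*M)
l(N, c) = -20 - c
(-4342 + 3690)*(l(55, 52) + n(37)) = (-4342 + 3690)*((-20 - 1*52) - 96*37) = -652*((-20 - 52) - 3552) = -652*(-72 - 3552) = -652*(-3624) = 2362848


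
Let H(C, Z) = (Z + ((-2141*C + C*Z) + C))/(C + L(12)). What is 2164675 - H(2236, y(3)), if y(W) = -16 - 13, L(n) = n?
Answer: 4871039313/2248 ≈ 2.1668e+6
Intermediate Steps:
y(W) = -29
H(C, Z) = (Z - 2140*C + C*Z)/(12 + C) (H(C, Z) = (Z + ((-2141*C + C*Z) + C))/(C + 12) = (Z + (-2140*C + C*Z))/(12 + C) = (Z - 2140*C + C*Z)/(12 + C))
2164675 - H(2236, y(3)) = 2164675 - (-29 - 2140*2236 + 2236*(-29))/(12 + 2236) = 2164675 - (-29 - 4785040 - 64844)/2248 = 2164675 - (-4849913)/2248 = 2164675 - 1*(-4849913/2248) = 2164675 + 4849913/2248 = 4871039313/2248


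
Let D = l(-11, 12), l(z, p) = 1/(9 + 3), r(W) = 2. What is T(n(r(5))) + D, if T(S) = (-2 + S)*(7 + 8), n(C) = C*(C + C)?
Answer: 1081/12 ≈ 90.083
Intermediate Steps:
l(z, p) = 1/12
n(C) = 2*C**2 (n(C) = C*(2*C) = 2*C**2)
D = 1/12 ≈ 0.083333
T(S) = -30 + 15*S (T(S) = (-2 + S)*15 = -30 + 15*S)
T(n(r(5))) + D = (-30 + 15*(2*2**2)) + 1/12 = (-30 + 15*(2*4)) + 1/12 = (-30 + 15*8) + 1/12 = (-30 + 120) + 1/12 = 90 + 1/12 = 1081/12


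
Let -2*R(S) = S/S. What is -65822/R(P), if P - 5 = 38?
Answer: 131644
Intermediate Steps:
P = 43 (P = 5 + 38 = 43)
R(S) = -½ (R(S) = -S/(2*S) = -½*1 = -½)
-65822/R(P) = -65822/(-½) = -65822*(-2) = 131644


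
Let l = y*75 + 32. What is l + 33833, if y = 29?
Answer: 36040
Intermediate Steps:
l = 2207 (l = 29*75 + 32 = 2175 + 32 = 2207)
l + 33833 = 2207 + 33833 = 36040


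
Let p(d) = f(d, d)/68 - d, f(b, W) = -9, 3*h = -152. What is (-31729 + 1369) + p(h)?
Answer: -6183131/204 ≈ -30309.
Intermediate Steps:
h = -152/3 (h = (1/3)*(-152) = -152/3 ≈ -50.667)
p(d) = -9/68 - d
(-31729 + 1369) + p(h) = (-31729 + 1369) + (-9/68 - 1*(-152/3)) = -30360 + (-9/68 + 152/3) = -30360 + 10309/204 = -6183131/204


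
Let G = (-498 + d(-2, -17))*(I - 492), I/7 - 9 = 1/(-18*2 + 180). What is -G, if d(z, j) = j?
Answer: -31811035/144 ≈ -2.2091e+5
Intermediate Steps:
I = 9079/144 (I = 63 + 7/(-18*2 + 180) = 63 + 7/(-36 + 180) = 63 + 7/144 = 9079/144 ≈ 63.049)
G = 31811035/144 (G = (-498 - 17)*(9079/144 - 492) = -515*(-61769/144) = 31811035/144 ≈ 2.2091e+5)
-G = -1*31811035/144 = -31811035/144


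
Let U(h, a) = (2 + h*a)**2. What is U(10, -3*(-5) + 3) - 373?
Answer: 32751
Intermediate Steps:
U(h, a) = (2 + a*h)**2
U(10, -3*(-5) + 3) - 373 = (2 + (-3*(-5) + 3)*10)**2 - 373 = (2 + (15 + 3)*10)**2 - 373 = (2 + 18*10)**2 - 373 = (2 + 180)**2 - 373 = 182**2 - 373 = 33124 - 373 = 32751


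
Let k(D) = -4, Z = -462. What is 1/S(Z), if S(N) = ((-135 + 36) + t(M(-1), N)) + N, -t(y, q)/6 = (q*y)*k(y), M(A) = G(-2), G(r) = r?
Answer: 1/21615 ≈ 4.6264e-5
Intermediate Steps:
M(A) = -2
t(y, q) = 24*q*y (t(y, q) = -6*q*y*(-4) = -(-24)*q*y = 24*q*y)
S(N) = -99 - 47*N (S(N) = ((-135 + 36) + 24*N*(-2)) + N = (-99 - 48*N) + N = -99 - 47*N)
1/S(Z) = 1/(-99 - 47*(-462)) = 1/(-99 + 21714) = 1/21615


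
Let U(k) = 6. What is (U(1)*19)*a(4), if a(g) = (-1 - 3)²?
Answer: 1824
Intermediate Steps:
a(g) = 16 (a(g) = (-4)² = 16)
(U(1)*19)*a(4) = (6*19)*16 = 114*16 = 1824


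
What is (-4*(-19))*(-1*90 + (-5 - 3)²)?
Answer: -1976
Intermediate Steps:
(-4*(-19))*(-1*90 + (-5 - 3)²) = 76*(-90 + (-8)²) = 76*(-90 + 64) = 76*(-26) = -1976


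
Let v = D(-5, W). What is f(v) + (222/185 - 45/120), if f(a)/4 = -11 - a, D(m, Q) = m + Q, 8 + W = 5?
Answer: -447/40 ≈ -11.175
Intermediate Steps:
W = -3 (W = -8 + 5 = -3)
D(m, Q) = Q + m
v = -8 (v = -3 - 5 = -8)
f(a) = -44 - 4*a (f(a) = 4*(-11 - a) = -44 - 4*a)
f(v) + (222/185 - 45/120) = (-44 - 4*(-8)) + (222/185 - 45/120) = (-44 + 32) + (222*(1/185) - 45*1/120) = -12 + (6/5 - 3/8) = -12 + 33/40 = -447/40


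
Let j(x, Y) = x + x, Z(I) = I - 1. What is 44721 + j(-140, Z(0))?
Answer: 44441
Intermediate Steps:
Z(I) = -1 + I
j(x, Y) = 2*x
44721 + j(-140, Z(0)) = 44721 + 2*(-140) = 44721 - 280 = 44441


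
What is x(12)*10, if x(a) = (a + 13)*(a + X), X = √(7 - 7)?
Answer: 3000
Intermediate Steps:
X = 0 (X = √0 = 0)
x(a) = a*(13 + a) (x(a) = (a + 13)*(a + 0) = (13 + a)*a = a*(13 + a))
x(12)*10 = (12*(13 + 12))*10 = (12*25)*10 = 300*10 = 3000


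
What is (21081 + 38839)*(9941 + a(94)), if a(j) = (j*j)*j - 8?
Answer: 50363778640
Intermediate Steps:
a(j) = -8 + j³ (a(j) = j²*j - 8 = j³ - 8 = -8 + j³)
(21081 + 38839)*(9941 + a(94)) = (21081 + 38839)*(9941 + (-8 + 94³)) = 59920*(9941 + (-8 + 830584)) = 59920*(9941 + 830576) = 59920*840517 = 50363778640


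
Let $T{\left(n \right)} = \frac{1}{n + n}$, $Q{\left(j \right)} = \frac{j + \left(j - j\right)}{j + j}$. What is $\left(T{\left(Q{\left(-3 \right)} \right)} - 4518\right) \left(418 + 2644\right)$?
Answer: $-13831054$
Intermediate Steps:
$Q{\left(j \right)} = \frac{1}{2}$ ($Q{\left(j \right)} = \frac{j + 0}{2 j} = j \frac{1}{2 j} = \frac{1}{2}$)
$T{\left(n \right)} = \frac{1}{2 n}$
$\left(T{\left(Q{\left(-3 \right)} \right)} - 4518\right) \left(418 + 2644\right) = \left(\frac{\frac{1}{\frac{1}{2}}}{2} - 4518\right) \left(418 + 2644\right) = \left(\frac{1}{2} \cdot 2 - 4518\right) 3062 = \left(1 - 4518\right) 3062 = \left(-4517\right) 3062 = -13831054$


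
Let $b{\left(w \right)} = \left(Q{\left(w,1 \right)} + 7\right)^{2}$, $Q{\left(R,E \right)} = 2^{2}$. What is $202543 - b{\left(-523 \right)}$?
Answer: $202422$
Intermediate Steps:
$Q{\left(R,E \right)} = 4$
$b{\left(w \right)} = 121$ ($b{\left(w \right)} = \left(4 + 7\right)^{2} = 11^{2} = 121$)
$202543 - b{\left(-523 \right)} = 202543 - 121 = 202422$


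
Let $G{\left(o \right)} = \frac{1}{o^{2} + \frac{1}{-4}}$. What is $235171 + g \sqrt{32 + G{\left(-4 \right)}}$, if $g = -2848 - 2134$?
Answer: $235171 - \frac{9964 \sqrt{3535}}{21} \approx 2.0696 \cdot 10^{5}$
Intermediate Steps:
$g = -4982$ ($g = -2848 - 2134 = -4982$)
$G{\left(o \right)} = \frac{1}{- \frac{1}{4} + o^{2}}$ ($G{\left(o \right)} = \frac{1}{o^{2} - \frac{1}{4}} = \frac{1}{- \frac{1}{4} + o^{2}}$)
$235171 + g \sqrt{32 + G{\left(-4 \right)}} = 235171 - 4982 \sqrt{32 + \frac{4}{-1 + 4 \left(-4\right)^{2}}} = 235171 - 4982 \sqrt{32 + \frac{4}{-1 + 4 \cdot 16}} = 235171 - 4982 \sqrt{32 + \frac{4}{-1 + 64}} = 235171 - 4982 \sqrt{32 + \frac{4}{63}} = 235171 - 4982 \sqrt{\frac{2020}{63}} = 235171 - 4982 \frac{2 \sqrt{3535}}{21} = 235171 - \frac{9964 \sqrt{3535}}{21}$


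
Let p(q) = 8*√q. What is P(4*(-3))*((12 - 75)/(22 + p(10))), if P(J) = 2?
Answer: 231/13 - 84*√10/13 ≈ -2.6639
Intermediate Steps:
P(4*(-3))*((12 - 75)/(22 + p(10))) = 2*((12 - 75)/(22 + 8*√10)) = 2*(-63/(22 + 8*√10)) = -126/(22 + 8*√10)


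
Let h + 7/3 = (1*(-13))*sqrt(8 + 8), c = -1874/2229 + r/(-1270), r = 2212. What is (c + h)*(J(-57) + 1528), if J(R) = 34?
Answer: -125833906198/1415415 ≈ -88903.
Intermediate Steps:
c = -3655264/1415415 (c = -1874/2229 + 2212/(-1270) = -1874*1/2229 + 2212*(-1/1270) = -1874/2229 - 1106/635 = -3655264/1415415 ≈ -2.5825)
h = -163/3 (h = -7/3 + (1*(-13))*sqrt(8 + 8) = -7/3 - 13*sqrt(16) = -7/3 - 13*4 = -7/3 - 52 = -163/3 ≈ -54.333)
(c + h)*(J(-57) + 1528) = (-3655264/1415415 - 163/3)*(34 + 1528) = -80559479/1415415*1562 = -125833906198/1415415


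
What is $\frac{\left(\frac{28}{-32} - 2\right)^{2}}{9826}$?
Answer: $\frac{529}{628864} \approx 0.0008412$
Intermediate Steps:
$\frac{\left(\frac{28}{-32} - 2\right)^{2}}{9826} = \left(28 \left(- \frac{1}{32}\right) - 2\right)^{2} \cdot \frac{1}{9826} = \left(- \frac{7}{8} - 2\right)^{2} \cdot \frac{1}{9826} = \left(- \frac{23}{8}\right)^{2} \cdot \frac{1}{9826} = \frac{529}{64} \cdot \frac{1}{9826} = \frac{529}{628864}$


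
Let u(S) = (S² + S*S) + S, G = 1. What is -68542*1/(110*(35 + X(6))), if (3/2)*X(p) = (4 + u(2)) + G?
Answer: -34271/2475 ≈ -13.847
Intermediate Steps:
u(S) = S + 2*S² (u(S) = (S² + S²) + S = 2*S² + S = S + 2*S²)
X(p) = 10 (X(p) = 2*((4 + 2*(1 + 2*2)) + 1)/3 = 2*((4 + 2*(1 + 4)) + 1)/3 = 2*((4 + 2*5) + 1)/3 = 2*((4 + 10) + 1)/3 = 2*(14 + 1)/3 = (⅔)*15 = 10)
-68542*1/(110*(35 + X(6))) = -68542*1/(110*(35 + 10)) = -68542/(45*110) = -68542/4950 = -68542*1/4950 = -34271/2475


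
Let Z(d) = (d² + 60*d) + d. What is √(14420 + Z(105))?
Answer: 35*√26 ≈ 178.47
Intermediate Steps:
Z(d) = d² + 61*d
√(14420 + Z(105)) = √(14420 + 105*(61 + 105)) = √(14420 + 105*166) = √(14420 + 17430) = √31850 = 35*√26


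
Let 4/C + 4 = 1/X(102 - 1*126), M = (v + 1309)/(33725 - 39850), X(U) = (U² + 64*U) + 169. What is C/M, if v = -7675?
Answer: -1937950/2014839 ≈ -0.96184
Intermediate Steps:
X(U) = 169 + U² + 64*U
M = 6366/6125 (M = (-7675 + 1309)/(33725 - 39850) = -6366/(-6125) = -6366*(-1/6125) = 6366/6125 ≈ 1.0393)
C = -3164/3165 (C = 4/(-4 + 1/(169 + (102 - 1*126)² + 64*(102 - 1*126))) = 4/(-4 + 1/(169 + (102 - 126)² + 64*(102 - 126))) = 4/(-4 + 1/(169 + (-24)² + 64*(-24))) = 4/(-4 + 1/(169 + 576 - 1536)) = 4/(-4 + 1/(-791)) = 4/(-4 - 1/791) = 4/(-3165/791) = 4*(-791/3165) = -3164/3165 ≈ -0.99968)
C/M = -3164/(3165*6366/6125) = -3164/3165*6125/6366 = -1937950/2014839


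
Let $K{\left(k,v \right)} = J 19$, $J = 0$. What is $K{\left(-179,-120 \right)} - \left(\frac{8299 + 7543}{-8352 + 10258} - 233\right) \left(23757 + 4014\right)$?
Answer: $\frac{5946548688}{953} \approx 6.2398 \cdot 10^{6}$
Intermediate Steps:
$K{\left(k,v \right)} = 0$ ($K{\left(k,v \right)} = 0 \cdot 19 = 0$)
$K{\left(-179,-120 \right)} - \left(\frac{8299 + 7543}{-8352 + 10258} - 233\right) \left(23757 + 4014\right) = 0 - \left(\frac{8299 + 7543}{-8352 + 10258} - 233\right) \left(23757 + 4014\right) = 0 - \left(\frac{15842}{1906} - 233\right) 27771 = 0 - \left(15842 \cdot \frac{1}{1906} - 233\right) 27771 = 0 - \left(\frac{7921}{953} - 233\right) 27771 = 0 - \left(- \frac{214128}{953}\right) 27771 = 0 - - \frac{5946548688}{953} = 0 + \frac{5946548688}{953} = \frac{5946548688}{953}$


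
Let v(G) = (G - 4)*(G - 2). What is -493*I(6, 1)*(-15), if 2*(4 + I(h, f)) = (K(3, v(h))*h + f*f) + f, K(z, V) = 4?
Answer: 66555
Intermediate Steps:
v(G) = (-4 + G)*(-2 + G)
I(h, f) = -4 + f/2 + f²/2 + 2*h (I(h, f) = -4 + ((4*h + f*f) + f)/2 = -4 + ((4*h + f²) + f)/2 = -4 + ((f² + 4*h) + f)/2 = -4 + (f + f² + 4*h)/2 = -4 + (f/2 + f²/2 + 2*h) = -4 + f/2 + f²/2 + 2*h)
-493*I(6, 1)*(-15) = -493*(-4 + (½)*1 + (½)*1² + 2*6)*(-15) = -493*(-4 + ½ + (½)*1 + 12)*(-15) = -493*(-4 + ½ + ½ + 12)*(-15) = -4437*(-15) = -493*(-135) = 66555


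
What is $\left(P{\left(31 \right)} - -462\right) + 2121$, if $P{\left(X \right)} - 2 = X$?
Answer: $2616$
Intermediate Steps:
$P{\left(X \right)} = 2 + X$
$\left(P{\left(31 \right)} - -462\right) + 2121 = \left(\left(2 + 31\right) - -462\right) + 2121 = \left(33 + 462\right) + 2121 = 495 + 2121 = 2616$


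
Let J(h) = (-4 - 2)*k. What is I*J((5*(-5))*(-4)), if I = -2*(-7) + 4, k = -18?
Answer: 1944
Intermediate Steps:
J(h) = 108 (J(h) = (-4 - 2)*(-18) = -6*(-18) = 108)
I = 18 (I = 14 + 4 = 18)
I*J((5*(-5))*(-4)) = 18*108 = 1944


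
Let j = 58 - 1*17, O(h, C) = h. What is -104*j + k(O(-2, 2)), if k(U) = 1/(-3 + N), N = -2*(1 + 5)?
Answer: -63961/15 ≈ -4264.1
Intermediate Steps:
N = -12 (N = -2*6 = -12)
k(U) = -1/15 (k(U) = 1/(-3 - 12) = 1/(-15) = -1/15)
j = 41 (j = 58 - 17 = 41)
-104*j + k(O(-2, 2)) = -104*41 - 1/15 = -4264 - 1/15 = -63961/15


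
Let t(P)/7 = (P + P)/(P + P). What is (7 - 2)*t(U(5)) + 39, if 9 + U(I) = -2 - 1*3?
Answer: 74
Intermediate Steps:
U(I) = -14 (U(I) = -9 + (-2 - 1*3) = -9 + (-2 - 3) = -9 - 5 = -14)
t(P) = 7 (t(P) = 7*((P + P)/(P + P)) = 7*((2*P)/((2*P))) = 7*((2*P)*(1/(2*P))) = 7*1 = 7)
(7 - 2)*t(U(5)) + 39 = (7 - 2)*7 + 39 = 5*7 + 39 = 35 + 39 = 74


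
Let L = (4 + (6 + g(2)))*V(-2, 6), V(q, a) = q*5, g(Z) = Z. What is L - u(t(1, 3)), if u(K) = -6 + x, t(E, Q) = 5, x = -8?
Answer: -106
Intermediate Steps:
V(q, a) = 5*q
u(K) = -14 (u(K) = -6 - 8 = -14)
L = -120 (L = (4 + (6 + 2))*(5*(-2)) = (4 + 8)*(-10) = 12*(-10) = -120)
L - u(t(1, 3)) = -120 - 1*(-14) = -120 + 14 = -106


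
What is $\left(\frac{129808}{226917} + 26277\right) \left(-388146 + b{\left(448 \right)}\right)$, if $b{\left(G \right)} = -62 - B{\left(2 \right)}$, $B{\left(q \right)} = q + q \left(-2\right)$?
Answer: $- \frac{13536874476762}{1327} \approx -1.0201 \cdot 10^{10}$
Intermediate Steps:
$B{\left(q \right)} = - q$ ($B{\left(q \right)} = q - 2 q = - q$)
$b{\left(G \right)} = -60$ ($b{\left(G \right)} = -62 - \left(-1\right) 2 = -62 - -2 = -62 + 2 = -60$)
$\left(\frac{129808}{226917} + 26277\right) \left(-388146 + b{\left(448 \right)}\right) = \left(\frac{129808}{226917} + 26277\right) \left(-388146 - 60\right) = \left(129808 \cdot \frac{1}{226917} + 26277\right) \left(-388206\right) = \left(\frac{6832}{11943} + 26277\right) \left(-388206\right) = \frac{313833043}{11943} \left(-388206\right) = - \frac{13536874476762}{1327}$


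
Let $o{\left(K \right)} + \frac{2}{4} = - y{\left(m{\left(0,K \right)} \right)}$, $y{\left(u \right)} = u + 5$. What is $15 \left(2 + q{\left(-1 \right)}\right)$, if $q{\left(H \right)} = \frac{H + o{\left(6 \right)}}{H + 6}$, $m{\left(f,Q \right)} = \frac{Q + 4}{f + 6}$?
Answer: $\frac{11}{2} \approx 5.5$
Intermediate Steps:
$m{\left(f,Q \right)} = \frac{4 + Q}{6 + f}$
$y{\left(u \right)} = 5 + u$
$o{\left(K \right)} = - \frac{37}{6} - \frac{K}{6}$ ($o{\left(K \right)} = - \frac{1}{2} - \left(5 + \frac{4 + K}{6 + 0}\right) = - \frac{1}{2} - \left(5 + \frac{4 + K}{6}\right) = - \frac{1}{2} - \left(5 + \left(\frac{2}{3} + \frac{K}{6}\right)\right) = - \frac{1}{2} - \left(\frac{17}{3} + \frac{K}{6}\right) = - \frac{37}{6} - \frac{K}{6}$)
$q{\left(H \right)} = \frac{- \frac{43}{6} + H}{6 + H}$ ($q{\left(H \right)} = \frac{H - \frac{43}{6}}{H + 6} = \frac{H - \frac{43}{6}}{6 + H} = \frac{- \frac{43}{6} + H}{6 + H}$)
$15 \left(2 + q{\left(-1 \right)}\right) = 15 \left(2 + \frac{- \frac{43}{6} - 1}{6 - 1}\right) = 15 \left(2 + \frac{1}{5} \left(- \frac{49}{6}\right)\right) = 15 \left(2 - \frac{49}{30}\right) = 15 \cdot \frac{11}{30} = \frac{11}{2}$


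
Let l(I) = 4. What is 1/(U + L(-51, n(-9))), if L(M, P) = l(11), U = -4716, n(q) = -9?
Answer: -1/4712 ≈ -0.00021222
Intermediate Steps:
L(M, P) = 4
1/(U + L(-51, n(-9))) = 1/(-4716 + 4) = 1/(-4712) = -1/4712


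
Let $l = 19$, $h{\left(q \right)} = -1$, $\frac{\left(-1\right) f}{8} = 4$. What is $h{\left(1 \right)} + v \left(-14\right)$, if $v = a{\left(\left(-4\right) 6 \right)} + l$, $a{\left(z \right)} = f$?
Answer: $181$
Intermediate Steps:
$f = -32$ ($f = \left(-8\right) 4 = -32$)
$a{\left(z \right)} = -32$
$v = -13$ ($v = -32 + 19 = -13$)
$h{\left(1 \right)} + v \left(-14\right) = -1 - -182 = -1 + 182 = 181$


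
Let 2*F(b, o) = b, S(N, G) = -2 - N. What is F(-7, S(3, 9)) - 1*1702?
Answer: -3411/2 ≈ -1705.5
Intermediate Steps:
F(b, o) = b/2
F(-7, S(3, 9)) - 1*1702 = (1/2)*(-7) - 1*1702 = -7/2 - 1702 = -3411/2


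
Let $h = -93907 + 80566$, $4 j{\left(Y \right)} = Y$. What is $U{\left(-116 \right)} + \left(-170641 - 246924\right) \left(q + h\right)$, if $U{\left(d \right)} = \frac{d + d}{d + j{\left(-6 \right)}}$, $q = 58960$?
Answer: $- \frac{4476490967261}{235} \approx -1.9049 \cdot 10^{10}$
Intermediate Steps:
$j{\left(Y \right)} = \frac{Y}{4}$
$h = -13341$
$U{\left(d \right)} = \frac{2 d}{- \frac{3}{2} + d}$ ($U{\left(d \right)} = \frac{d + d}{d + \frac{1}{4} \left(-6\right)} = \frac{2 d}{d - \frac{3}{2}} = \frac{2 d}{- \frac{3}{2} + d}$)
$U{\left(-116 \right)} + \left(-170641 - 246924\right) \left(q + h\right) = 4 \left(-116\right) \frac{1}{-3 + 2 \left(-116\right)} + \left(-170641 - 246924\right) \left(58960 - 13341\right) = 4 \left(-116\right) \frac{1}{-3 - 232} - 19048897735 = 4 \left(-116\right) \frac{1}{-235} - 19048897735 = 4 \left(-116\right) \left(- \frac{1}{235}\right) - 19048897735 = \frac{464}{235} - 19048897735 = - \frac{4476490967261}{235}$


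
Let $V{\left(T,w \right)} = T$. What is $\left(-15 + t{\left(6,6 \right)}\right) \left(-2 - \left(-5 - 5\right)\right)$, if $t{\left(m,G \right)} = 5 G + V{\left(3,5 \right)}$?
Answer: $144$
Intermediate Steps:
$t{\left(m,G \right)} = 3 + 5 G$ ($t{\left(m,G \right)} = 5 G + 3 = 3 + 5 G$)
$\left(-15 + t{\left(6,6 \right)}\right) \left(-2 - \left(-5 - 5\right)\right) = \left(-15 + \left(3 + 5 \cdot 6\right)\right) \left(-2 - \left(-5 - 5\right)\right) = \left(-15 + \left(3 + 30\right)\right) \left(-2 - -10\right) = \left(-15 + 33\right) \left(-2 + 10\right) = 18 \cdot 8 = 144$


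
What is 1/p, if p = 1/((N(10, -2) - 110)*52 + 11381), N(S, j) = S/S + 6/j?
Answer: 5557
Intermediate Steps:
N(S, j) = 1 + 6/j
p = 1/5557 (p = 1/(((6 - 2)/(-2) - 110)*52 + 11381) = 1/((-½*4 - 110)*52 + 11381) = 1/((-2 - 110)*52 + 11381) = 1/(-112*52 + 11381) = 1/(-5824 + 11381) = 1/5557 ≈ 0.00017995)
1/p = 1/(1/5557) = 5557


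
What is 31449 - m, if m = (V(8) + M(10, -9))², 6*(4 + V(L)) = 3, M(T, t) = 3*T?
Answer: 122987/4 ≈ 30747.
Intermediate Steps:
V(L) = -7/2 (V(L) = -4 + (⅙)*3 = -4 + ½ = -7/2)
m = 2809/4 (m = (-7/2 + 3*10)² = (-7/2 + 30)² = (53/2)² = 2809/4 ≈ 702.25)
31449 - m = 31449 - 1*2809/4 = 31449 - 2809/4 = 122987/4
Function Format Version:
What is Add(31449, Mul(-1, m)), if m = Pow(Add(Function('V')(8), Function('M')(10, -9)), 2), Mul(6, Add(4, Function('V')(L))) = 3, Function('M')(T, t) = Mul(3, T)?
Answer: Rational(122987, 4) ≈ 30747.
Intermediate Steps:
Function('V')(L) = Rational(-7, 2) (Function('V')(L) = Add(-4, Mul(Rational(1, 6), 3)) = Add(-4, Rational(1, 2)) = Rational(-7, 2))
m = Rational(2809, 4) (m = Pow(Add(Rational(-7, 2), Mul(3, 10)), 2) = Pow(Add(Rational(-7, 2), 30), 2) = Pow(Rational(53, 2), 2) = Rational(2809, 4) ≈ 702.25)
Add(31449, Mul(-1, m)) = Add(31449, Mul(-1, Rational(2809, 4))) = Add(31449, Rational(-2809, 4)) = Rational(122987, 4)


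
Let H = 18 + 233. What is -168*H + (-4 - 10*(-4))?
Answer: -42132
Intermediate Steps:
H = 251
-168*H + (-4 - 10*(-4)) = -168*251 + (-4 - 10*(-4)) = -42168 + (-4 + 40) = -42168 + 36 = -42132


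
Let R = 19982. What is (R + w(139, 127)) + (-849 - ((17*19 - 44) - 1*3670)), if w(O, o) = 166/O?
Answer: 3131002/139 ≈ 22525.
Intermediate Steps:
(R + w(139, 127)) + (-849 - ((17*19 - 44) - 1*3670)) = (19982 + 166/139) + (-849 - ((17*19 - 44) - 1*3670)) = (19982 + 166*(1/139)) + (-849 - ((323 - 44) - 3670)) = (19982 + 166/139) + (-849 - (279 - 3670)) = 2777664/139 + (-849 - 1*(-3391)) = 2777664/139 + (-849 + 3391) = 2777664/139 + 2542 = 3131002/139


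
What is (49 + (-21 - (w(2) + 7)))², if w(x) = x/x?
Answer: 400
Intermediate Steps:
w(x) = 1
(49 + (-21 - (w(2) + 7)))² = (49 + (-21 - (1 + 7)))² = (49 + (-21 - 1*8))² = (49 + (-21 - 8))² = (49 - 29)² = 20² = 400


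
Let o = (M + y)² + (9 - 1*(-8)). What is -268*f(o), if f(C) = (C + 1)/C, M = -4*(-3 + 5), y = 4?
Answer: -9112/33 ≈ -276.12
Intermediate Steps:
M = -8 (M = -4*2 = -8)
o = 33 (o = (-8 + 4)² + (9 - 1*(-8)) = (-4)² + (9 + 8) = 16 + 17 = 33)
f(C) = (1 + C)/C
-268*f(o) = -268*(1 + 33)/33 = -268*34/33 = -9112/33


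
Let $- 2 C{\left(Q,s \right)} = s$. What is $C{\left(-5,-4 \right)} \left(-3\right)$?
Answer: $-6$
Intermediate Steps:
$C{\left(Q,s \right)} = - \frac{s}{2}$
$C{\left(-5,-4 \right)} \left(-3\right) = \left(- \frac{1}{2}\right) \left(-4\right) \left(-3\right) = 2 \left(-3\right) = -6$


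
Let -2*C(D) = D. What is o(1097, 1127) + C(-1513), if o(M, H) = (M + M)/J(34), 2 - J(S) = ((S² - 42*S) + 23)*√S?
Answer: 1594720307/2108030 + 273153*√34/1054015 ≈ 758.01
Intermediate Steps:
J(S) = 2 - √S*(23 + S² - 42*S) (J(S) = 2 - ((S² - 42*S) + 23)*√S = 2 - (23 + S² - 42*S)*√S = 2 - √S*(23 + S² - 42*S))
C(D) = -D/2
o(M, H) = 2*M/(2 + 249*√34) (o(M, H) = (M + M)/(2 - 34^(5/2) - 23*√34 + 42*34^(3/2)) = (2*M)/(2 - 1156*√34 - 23*√34 + 42*(34*√34)) = (2*M)/(2 - 1156*√34 - 23*√34 + 1428*√34) = (2*M)/(2 + 249*√34) = 2*M/(2 + 249*√34))
o(1097, 1127) + C(-1513) = (-2/1054015*1097 + (249/1054015)*1097*√34) - ½*(-1513) = (-2194/1054015 + 273153*√34/1054015) + 1513/2 = 1594720307/2108030 + 273153*√34/1054015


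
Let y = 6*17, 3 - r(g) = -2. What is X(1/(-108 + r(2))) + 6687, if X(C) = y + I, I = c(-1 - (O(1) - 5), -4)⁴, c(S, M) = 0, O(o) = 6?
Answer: 6789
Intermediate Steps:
r(g) = 5 (r(g) = 3 - 1*(-2) = 3 + 2 = 5)
I = 0 (I = 0⁴ = 0)
y = 102
X(C) = 102 (X(C) = 102 + 0 = 102)
X(1/(-108 + r(2))) + 6687 = 102 + 6687 = 6789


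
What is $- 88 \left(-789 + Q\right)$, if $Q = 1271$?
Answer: $-42416$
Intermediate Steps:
$- 88 \left(-789 + Q\right) = - 88 \left(-789 + 1271\right) = \left(-88\right) 482 = -42416$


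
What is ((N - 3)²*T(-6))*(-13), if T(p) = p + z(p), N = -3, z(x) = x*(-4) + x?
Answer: -5616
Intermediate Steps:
z(x) = -3*x (z(x) = -4*x + x = -3*x)
T(p) = -2*p (T(p) = p - 3*p = -2*p)
((N - 3)²*T(-6))*(-13) = ((-3 - 3)²*(-2*(-6)))*(-13) = ((-6)²*12)*(-13) = (36*12)*(-13) = 432*(-13) = -5616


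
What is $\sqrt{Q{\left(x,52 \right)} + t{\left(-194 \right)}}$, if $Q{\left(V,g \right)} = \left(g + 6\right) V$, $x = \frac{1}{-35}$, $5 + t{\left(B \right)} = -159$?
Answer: $\frac{i \sqrt{202930}}{35} \approx 12.871 i$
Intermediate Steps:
$t{\left(B \right)} = -164$ ($t{\left(B \right)} = -5 - 159 = -164$)
$x = - \frac{1}{35} \approx -0.028571$
$Q{\left(V,g \right)} = V \left(6 + g\right)$ ($Q{\left(V,g \right)} = \left(6 + g\right) V = V \left(6 + g\right)$)
$\sqrt{Q{\left(x,52 \right)} + t{\left(-194 \right)}} = \sqrt{- \frac{6 + 52}{35} - 164} = \sqrt{\left(- \frac{1}{35}\right) 58 - 164} = \sqrt{- \frac{58}{35} - 164} = \sqrt{- \frac{5798}{35}} = \frac{i \sqrt{202930}}{35}$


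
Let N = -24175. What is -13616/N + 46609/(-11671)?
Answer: -967860239/282146425 ≈ -3.4303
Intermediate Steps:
-13616/N + 46609/(-11671) = -13616/(-24175) + 46609/(-11671) = -13616*(-1/24175) + 46609*(-1/11671) = 13616/24175 - 46609/11671 = -967860239/282146425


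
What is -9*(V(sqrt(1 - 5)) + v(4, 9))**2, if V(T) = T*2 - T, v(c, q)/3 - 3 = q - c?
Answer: -5148 - 864*I ≈ -5148.0 - 864.0*I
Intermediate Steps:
v(c, q) = 9 - 3*c + 3*q (v(c, q) = 9 + 3*(q - c) = 9 + (-3*c + 3*q) = 9 - 3*c + 3*q)
V(T) = T (V(T) = 2*T - T = T)
-9*(V(sqrt(1 - 5)) + v(4, 9))**2 = -9*(sqrt(1 - 5) + (9 - 3*4 + 3*9))**2 = -9*(sqrt(-4) + (9 - 12 + 27))**2 = -9*(2*I + 24)**2 = -9*(24 + 2*I)**2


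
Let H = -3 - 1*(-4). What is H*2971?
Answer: 2971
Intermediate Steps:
H = 1 (H = -3 + 4 = 1)
H*2971 = 1*2971 = 2971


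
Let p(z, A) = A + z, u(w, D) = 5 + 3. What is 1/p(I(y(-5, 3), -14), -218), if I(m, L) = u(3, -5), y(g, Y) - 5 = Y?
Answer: -1/210 ≈ -0.0047619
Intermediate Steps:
y(g, Y) = 5 + Y
u(w, D) = 8
I(m, L) = 8
1/p(I(y(-5, 3), -14), -218) = 1/(-218 + 8) = 1/(-210) = -1/210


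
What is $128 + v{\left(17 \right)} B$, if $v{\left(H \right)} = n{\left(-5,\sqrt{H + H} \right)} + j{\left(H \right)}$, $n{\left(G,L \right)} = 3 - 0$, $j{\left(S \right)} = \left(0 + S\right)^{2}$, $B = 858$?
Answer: $250664$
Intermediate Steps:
$j{\left(S \right)} = S^{2}$
$n{\left(G,L \right)} = 3$ ($n{\left(G,L \right)} = 3 + 0 = 3$)
$v{\left(H \right)} = 3 + H^{2}$
$128 + v{\left(17 \right)} B = 128 + \left(3 + 17^{2}\right) 858 = 128 + \left(3 + 289\right) 858 = 128 + 292 \cdot 858 = 128 + 250536 = 250664$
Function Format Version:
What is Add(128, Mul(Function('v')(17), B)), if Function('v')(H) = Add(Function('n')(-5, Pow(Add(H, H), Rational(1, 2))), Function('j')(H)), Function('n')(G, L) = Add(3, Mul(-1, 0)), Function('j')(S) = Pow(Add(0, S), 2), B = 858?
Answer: 250664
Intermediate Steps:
Function('j')(S) = Pow(S, 2)
Function('n')(G, L) = 3 (Function('n')(G, L) = Add(3, 0) = 3)
Function('v')(H) = Add(3, Pow(H, 2))
Add(128, Mul(Function('v')(17), B)) = Add(128, Mul(Add(3, Pow(17, 2)), 858)) = Add(128, Mul(Add(3, 289), 858)) = Add(128, Mul(292, 858)) = Add(128, 250536) = 250664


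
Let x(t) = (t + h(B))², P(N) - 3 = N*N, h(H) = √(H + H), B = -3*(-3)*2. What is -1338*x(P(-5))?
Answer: -1546728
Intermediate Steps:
B = 18 (B = 9*2 = 18)
h(H) = √2*√H (h(H) = √(2*H) = √2*√H)
P(N) = 3 + N² (P(N) = 3 + N*N = 3 + N²)
x(t) = (6 + t)² (x(t) = (t + √2*√18)² = (t + √2*(3*√2))² = (t + 6)² = (6 + t)²)
-1338*x(P(-5)) = -1338*(6 + (3 + (-5)²))² = -1338*(6 + (3 + 25))² = -1338*(6 + 28)² = -1338*34² = -1338*1156 = -1546728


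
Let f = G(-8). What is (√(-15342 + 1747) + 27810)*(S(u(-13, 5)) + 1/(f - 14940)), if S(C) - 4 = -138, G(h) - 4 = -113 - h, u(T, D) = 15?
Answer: -56050915950/15041 - 2015495*I*√13595/15041 ≈ -3.7265e+6 - 15624.0*I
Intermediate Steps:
G(h) = -109 - h (G(h) = 4 + (-113 - h) = -109 - h)
S(C) = -134 (S(C) = 4 - 138 = -134)
f = -101 (f = -109 - 1*(-8) = -109 + 8 = -101)
(√(-15342 + 1747) + 27810)*(S(u(-13, 5)) + 1/(f - 14940)) = (√(-15342 + 1747) + 27810)*(-134 + 1/(-101 - 14940)) = (√(-13595) + 27810)*(-134 + 1/(-15041)) = (I*√13595 + 27810)*(-134 - 1/15041) = (27810 + I*√13595)*(-2015495/15041) = -56050915950/15041 - 2015495*I*√13595/15041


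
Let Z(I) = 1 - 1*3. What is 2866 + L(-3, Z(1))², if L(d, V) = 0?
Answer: 2866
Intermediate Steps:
Z(I) = -2 (Z(I) = 1 - 3 = -2)
2866 + L(-3, Z(1))² = 2866 + 0² = 2866 + 0 = 2866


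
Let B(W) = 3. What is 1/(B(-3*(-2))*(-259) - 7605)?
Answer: -1/8382 ≈ -0.00011930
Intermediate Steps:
1/(B(-3*(-2))*(-259) - 7605) = 1/(3*(-259) - 7605) = 1/(-777 - 7605) = 1/(-8382) = -1/8382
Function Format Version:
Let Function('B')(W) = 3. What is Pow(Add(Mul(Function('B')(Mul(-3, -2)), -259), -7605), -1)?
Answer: Rational(-1, 8382) ≈ -0.00011930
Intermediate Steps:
Pow(Add(Mul(Function('B')(Mul(-3, -2)), -259), -7605), -1) = Pow(Add(Mul(3, -259), -7605), -1) = Pow(Add(-777, -7605), -1) = Pow(-8382, -1) = Rational(-1, 8382)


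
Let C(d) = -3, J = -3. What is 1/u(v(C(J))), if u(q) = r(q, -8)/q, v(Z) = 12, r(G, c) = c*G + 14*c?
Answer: -3/52 ≈ -0.057692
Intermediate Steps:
r(G, c) = 14*c + G*c (r(G, c) = G*c + 14*c = 14*c + G*c)
u(q) = (-112 - 8*q)/q (u(q) = (-8*(14 + q))/q = (-112 - 8*q)/q)
1/u(v(C(J))) = 1/(-8 - 112/12) = 1/(-8 - 112*1/12) = 1/(-8 - 28/3) = 1/(-52/3) = -3/52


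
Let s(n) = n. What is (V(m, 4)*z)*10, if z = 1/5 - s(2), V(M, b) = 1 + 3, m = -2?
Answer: -72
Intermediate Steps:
V(M, b) = 4
z = -9/5 (z = 1/5 - 1*2 = 1/5 - 2 = -9/5 ≈ -1.8000)
(V(m, 4)*z)*10 = (4*(-9/5))*10 = -36/5*10 = -72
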